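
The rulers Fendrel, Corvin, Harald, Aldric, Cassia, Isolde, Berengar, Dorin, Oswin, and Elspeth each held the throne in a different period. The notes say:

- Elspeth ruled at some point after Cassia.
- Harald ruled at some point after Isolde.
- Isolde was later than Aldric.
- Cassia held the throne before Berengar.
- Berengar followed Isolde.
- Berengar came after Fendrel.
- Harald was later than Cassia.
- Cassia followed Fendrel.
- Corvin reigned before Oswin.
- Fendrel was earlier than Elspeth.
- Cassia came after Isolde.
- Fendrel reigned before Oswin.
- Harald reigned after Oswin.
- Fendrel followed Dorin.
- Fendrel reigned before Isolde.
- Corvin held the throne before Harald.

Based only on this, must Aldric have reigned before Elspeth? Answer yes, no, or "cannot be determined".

yes

Chain the constraints: Aldric → Isolde → Cassia → Elspeth. Each link is directly stated, so Aldric comes before Elspeth.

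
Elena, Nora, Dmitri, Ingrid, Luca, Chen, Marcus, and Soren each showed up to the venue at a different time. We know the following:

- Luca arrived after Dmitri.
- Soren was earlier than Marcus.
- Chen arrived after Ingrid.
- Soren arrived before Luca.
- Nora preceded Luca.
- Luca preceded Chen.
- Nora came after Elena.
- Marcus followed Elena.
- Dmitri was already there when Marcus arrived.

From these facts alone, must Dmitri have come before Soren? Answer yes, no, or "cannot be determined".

No chain of stated constraints runs from Dmitri to Soren, and none runs from Soren to Dmitri either.
So the relative order of Dmitri and Soren is not fixed by the given facts.

cannot be determined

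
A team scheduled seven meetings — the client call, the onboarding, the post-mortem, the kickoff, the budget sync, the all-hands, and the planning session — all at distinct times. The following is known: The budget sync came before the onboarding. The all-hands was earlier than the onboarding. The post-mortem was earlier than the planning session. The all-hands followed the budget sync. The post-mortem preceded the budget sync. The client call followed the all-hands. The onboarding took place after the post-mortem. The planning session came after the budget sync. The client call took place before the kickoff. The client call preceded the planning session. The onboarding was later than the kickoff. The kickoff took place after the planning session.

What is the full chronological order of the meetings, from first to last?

The constraints fix every adjacent pair, so only one ordering works:
the post-mortem → the budget sync → the all-hands → the client call → the planning session → the kickoff → the onboarding.

the post-mortem, the budget sync, the all-hands, the client call, the planning session, the kickoff, the onboarding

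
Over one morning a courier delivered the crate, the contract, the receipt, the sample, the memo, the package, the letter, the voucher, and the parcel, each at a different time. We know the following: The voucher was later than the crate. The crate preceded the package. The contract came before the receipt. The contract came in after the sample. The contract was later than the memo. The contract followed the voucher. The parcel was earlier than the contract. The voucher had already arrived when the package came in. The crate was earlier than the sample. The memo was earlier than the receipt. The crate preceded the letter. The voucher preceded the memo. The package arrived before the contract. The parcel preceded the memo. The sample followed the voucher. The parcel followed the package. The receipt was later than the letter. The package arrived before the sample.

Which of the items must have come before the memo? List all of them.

the crate, the package, the parcel, the voucher

Directly stated before the memo: the parcel and the voucher.
The crate reaches the memo via the crate → the voucher → the memo.
The package reaches the memo via the package → the parcel → the memo.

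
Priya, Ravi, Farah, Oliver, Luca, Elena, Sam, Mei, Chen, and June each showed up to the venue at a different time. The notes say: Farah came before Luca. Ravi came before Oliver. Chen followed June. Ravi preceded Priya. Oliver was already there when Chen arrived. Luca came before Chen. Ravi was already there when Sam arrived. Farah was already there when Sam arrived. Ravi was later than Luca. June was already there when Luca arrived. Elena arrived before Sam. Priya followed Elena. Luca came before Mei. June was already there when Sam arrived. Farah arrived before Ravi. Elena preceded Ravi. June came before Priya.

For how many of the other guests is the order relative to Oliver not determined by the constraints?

3

Forced before Oliver: Elena, Farah, June, Luca, and Ravi; forced after Oliver: Chen.
That leaves Mei, Priya, and Sam with no forced order relative to Oliver — 3.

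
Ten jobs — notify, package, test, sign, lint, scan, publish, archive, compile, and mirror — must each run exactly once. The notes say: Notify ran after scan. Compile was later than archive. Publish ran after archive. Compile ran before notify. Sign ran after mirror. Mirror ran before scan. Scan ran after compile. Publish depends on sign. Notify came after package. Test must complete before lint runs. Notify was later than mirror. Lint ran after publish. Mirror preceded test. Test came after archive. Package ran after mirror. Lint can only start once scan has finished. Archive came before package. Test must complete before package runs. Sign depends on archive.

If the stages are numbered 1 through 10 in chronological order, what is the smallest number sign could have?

Archive and mirror must both come before sign — 2 forced predecessors.
Nothing else is forced ahead of sign, so its earliest slot is position 2 + 1 = 3.

3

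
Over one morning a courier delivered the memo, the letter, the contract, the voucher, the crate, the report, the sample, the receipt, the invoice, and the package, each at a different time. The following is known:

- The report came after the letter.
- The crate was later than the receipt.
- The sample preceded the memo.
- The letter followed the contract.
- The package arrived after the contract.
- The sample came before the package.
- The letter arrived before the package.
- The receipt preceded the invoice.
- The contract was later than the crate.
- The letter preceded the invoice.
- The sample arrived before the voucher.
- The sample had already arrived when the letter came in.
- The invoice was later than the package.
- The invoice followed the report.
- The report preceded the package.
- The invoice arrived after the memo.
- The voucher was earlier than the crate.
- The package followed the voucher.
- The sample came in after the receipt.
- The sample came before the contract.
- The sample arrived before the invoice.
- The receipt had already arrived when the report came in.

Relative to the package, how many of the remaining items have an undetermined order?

Forced before the package: the contract, the crate, the letter, the receipt, the report, the sample, and the voucher; forced after the package: the invoice.
That leaves the memo with no forced order relative to the package — 1.

1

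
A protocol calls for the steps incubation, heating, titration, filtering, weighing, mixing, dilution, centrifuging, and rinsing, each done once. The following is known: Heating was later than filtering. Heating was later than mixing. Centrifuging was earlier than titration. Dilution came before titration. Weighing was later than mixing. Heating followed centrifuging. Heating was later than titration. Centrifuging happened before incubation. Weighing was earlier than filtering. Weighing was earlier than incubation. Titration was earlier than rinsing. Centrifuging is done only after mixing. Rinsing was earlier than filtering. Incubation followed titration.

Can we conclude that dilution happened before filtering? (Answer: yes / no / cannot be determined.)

Chain the constraints: dilution → titration → rinsing → filtering. Each link is directly stated, so dilution comes before filtering.

yes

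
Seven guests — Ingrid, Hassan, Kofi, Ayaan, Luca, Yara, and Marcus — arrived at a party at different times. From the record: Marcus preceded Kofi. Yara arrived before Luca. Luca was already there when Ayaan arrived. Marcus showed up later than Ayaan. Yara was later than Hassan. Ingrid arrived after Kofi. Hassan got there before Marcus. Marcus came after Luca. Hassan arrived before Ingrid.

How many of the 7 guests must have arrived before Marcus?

4

Directly stated before Marcus: Ayaan, Hassan, and Luca.
Yara reaches Marcus via Yara → Luca → Marcus.
No chain forces Ingrid (or any of the others) ahead of Marcus.
That's Ayaan, Hassan, Luca, and Yara — 4 in all.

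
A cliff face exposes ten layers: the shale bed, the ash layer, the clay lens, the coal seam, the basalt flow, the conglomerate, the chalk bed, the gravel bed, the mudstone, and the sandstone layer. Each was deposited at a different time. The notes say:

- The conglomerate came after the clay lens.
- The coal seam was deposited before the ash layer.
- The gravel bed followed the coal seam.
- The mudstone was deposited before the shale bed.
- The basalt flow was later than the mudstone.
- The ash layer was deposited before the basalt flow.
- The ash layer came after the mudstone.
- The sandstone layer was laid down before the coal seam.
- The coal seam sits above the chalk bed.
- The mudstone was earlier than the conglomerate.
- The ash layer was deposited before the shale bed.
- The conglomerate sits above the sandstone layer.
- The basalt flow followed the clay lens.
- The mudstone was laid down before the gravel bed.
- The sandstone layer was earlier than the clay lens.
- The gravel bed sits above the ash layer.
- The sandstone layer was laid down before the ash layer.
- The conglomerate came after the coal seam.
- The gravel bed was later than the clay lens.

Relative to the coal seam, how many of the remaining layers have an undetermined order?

Forced before the coal seam: the chalk bed and the sandstone layer; forced after the coal seam: the ash layer, the basalt flow, the conglomerate, the gravel bed, and the shale bed.
That leaves the clay lens and the mudstone with no forced order relative to the coal seam — 2.

2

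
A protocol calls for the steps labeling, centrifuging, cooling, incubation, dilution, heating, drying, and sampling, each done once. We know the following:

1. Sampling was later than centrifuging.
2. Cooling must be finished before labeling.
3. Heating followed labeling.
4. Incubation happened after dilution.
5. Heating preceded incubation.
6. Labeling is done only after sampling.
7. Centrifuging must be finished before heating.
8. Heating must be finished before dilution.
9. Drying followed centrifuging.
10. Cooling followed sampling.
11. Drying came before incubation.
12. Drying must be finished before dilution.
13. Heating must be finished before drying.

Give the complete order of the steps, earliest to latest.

centrifuging, sampling, cooling, labeling, heating, drying, dilution, incubation

The constraints fix every adjacent pair, so only one ordering works:
centrifuging → sampling → cooling → labeling → heating → drying → dilution → incubation.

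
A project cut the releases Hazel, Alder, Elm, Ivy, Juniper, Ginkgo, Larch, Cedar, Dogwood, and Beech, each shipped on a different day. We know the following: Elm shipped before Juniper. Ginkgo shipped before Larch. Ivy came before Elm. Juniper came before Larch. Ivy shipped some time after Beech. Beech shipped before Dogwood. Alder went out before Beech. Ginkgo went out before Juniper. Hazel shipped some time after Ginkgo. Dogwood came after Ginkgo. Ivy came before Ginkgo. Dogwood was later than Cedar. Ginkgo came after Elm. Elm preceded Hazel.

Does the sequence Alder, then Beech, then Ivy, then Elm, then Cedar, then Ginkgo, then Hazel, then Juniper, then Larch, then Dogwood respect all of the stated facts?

Check each stated constraint against the proposed order — e.g. Cedar is ahead of Dogwood; Beech is ahead of Dogwood. Every pair is in the required order; nothing is violated.

yes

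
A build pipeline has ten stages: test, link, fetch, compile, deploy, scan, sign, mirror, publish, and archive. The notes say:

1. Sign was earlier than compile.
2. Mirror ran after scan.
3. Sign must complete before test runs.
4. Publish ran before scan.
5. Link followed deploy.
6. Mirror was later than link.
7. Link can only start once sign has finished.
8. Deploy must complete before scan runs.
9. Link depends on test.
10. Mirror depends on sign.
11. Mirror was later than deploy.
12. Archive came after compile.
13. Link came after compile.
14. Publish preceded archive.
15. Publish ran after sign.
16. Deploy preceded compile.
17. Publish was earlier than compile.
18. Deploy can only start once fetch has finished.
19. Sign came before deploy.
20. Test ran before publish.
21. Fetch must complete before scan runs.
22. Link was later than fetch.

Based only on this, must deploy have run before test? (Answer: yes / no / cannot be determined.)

cannot be determined

No chain of stated constraints runs from deploy to test, and none runs from test to deploy either.
So the relative order of deploy and test is not fixed by the given facts.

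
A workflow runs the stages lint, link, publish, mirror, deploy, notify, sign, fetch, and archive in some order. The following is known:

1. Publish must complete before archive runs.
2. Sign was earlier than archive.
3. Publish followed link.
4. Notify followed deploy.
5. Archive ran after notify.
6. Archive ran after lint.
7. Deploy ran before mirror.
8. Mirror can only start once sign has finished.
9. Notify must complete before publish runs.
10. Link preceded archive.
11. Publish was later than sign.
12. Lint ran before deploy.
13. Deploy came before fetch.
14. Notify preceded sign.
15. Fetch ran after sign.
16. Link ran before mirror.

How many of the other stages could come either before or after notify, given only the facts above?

1

Forced before notify: deploy and lint; forced after notify: archive, fetch, mirror, publish, and sign.
That leaves link with no forced order relative to notify — 1.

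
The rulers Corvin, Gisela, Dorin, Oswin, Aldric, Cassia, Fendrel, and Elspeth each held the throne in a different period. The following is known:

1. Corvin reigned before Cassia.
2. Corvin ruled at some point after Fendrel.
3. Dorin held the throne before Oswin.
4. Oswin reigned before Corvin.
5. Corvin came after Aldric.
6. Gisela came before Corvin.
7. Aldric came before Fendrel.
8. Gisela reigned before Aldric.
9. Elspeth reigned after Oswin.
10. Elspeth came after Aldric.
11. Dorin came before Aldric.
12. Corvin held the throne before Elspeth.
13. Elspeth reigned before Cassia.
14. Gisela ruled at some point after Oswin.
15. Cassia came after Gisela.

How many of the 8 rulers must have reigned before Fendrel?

Directly stated before Fendrel: Aldric.
Dorin reaches Fendrel via Dorin → Aldric → Fendrel.
Gisela reaches Fendrel via Gisela → Aldric → Fendrel.
Oswin reaches Fendrel via Oswin → Gisela → Aldric → Fendrel.
That's Aldric, Dorin, Gisela, and Oswin — 4 in all.

4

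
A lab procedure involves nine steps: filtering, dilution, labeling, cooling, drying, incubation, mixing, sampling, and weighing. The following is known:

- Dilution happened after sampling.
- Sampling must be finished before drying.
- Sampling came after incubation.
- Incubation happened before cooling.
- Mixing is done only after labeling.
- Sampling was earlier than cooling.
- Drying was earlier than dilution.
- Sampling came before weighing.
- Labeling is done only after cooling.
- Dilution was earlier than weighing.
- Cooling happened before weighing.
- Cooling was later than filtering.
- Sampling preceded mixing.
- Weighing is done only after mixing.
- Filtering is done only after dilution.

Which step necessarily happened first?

Incubation has a chain of constraints placing it before every other step, so incubation must be first.

incubation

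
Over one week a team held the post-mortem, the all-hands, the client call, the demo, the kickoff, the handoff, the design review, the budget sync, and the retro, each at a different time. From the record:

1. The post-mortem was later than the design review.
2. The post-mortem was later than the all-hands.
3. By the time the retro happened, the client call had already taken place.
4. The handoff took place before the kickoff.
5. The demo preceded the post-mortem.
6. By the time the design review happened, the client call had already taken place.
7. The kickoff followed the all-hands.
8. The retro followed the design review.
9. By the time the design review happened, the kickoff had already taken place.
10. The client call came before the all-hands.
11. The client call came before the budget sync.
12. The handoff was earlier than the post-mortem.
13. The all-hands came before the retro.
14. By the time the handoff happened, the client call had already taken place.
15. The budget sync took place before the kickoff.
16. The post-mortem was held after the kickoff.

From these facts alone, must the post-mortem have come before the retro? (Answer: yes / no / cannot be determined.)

No chain of stated constraints runs from the post-mortem to the retro, and none runs from the retro to the post-mortem either.
So the relative order of the post-mortem and the retro is not fixed by the given facts.

cannot be determined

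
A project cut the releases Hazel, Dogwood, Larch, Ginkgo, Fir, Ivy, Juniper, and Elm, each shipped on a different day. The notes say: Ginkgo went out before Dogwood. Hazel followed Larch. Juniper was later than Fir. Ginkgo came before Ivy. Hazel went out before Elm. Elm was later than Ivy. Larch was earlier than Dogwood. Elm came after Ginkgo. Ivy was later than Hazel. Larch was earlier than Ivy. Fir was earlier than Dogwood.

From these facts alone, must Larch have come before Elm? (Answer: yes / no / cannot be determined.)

yes

Chain the constraints: Larch → Ivy → Elm. Each link is directly stated, so Larch comes before Elm.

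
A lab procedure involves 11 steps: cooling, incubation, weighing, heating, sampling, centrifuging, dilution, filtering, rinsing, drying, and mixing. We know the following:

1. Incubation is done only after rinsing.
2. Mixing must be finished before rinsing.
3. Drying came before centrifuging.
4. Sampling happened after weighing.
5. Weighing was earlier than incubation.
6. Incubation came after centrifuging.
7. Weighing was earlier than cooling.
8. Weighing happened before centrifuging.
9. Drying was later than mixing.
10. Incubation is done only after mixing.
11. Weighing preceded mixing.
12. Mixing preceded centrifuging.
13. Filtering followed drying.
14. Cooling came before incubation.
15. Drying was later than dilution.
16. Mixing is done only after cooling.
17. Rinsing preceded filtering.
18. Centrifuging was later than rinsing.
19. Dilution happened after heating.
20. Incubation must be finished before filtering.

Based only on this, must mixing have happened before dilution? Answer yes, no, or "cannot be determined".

cannot be determined

No chain of stated constraints runs from mixing to dilution, and none runs from dilution to mixing either.
So the relative order of mixing and dilution is not fixed by the given facts.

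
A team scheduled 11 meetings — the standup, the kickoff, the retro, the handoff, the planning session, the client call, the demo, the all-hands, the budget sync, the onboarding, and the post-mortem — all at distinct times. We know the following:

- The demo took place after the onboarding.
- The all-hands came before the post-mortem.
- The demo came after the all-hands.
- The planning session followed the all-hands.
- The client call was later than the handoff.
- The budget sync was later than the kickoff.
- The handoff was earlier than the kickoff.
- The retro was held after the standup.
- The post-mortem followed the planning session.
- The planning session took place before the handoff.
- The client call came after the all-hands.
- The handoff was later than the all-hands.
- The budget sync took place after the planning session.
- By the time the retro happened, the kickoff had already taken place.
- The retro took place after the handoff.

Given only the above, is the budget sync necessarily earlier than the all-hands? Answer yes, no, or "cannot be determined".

no

Tracing the constraints gives the all-hands → the planning session → the budget sync, so the all-hands must come before the budget sync.
That means the budget sync cannot be before the all-hands.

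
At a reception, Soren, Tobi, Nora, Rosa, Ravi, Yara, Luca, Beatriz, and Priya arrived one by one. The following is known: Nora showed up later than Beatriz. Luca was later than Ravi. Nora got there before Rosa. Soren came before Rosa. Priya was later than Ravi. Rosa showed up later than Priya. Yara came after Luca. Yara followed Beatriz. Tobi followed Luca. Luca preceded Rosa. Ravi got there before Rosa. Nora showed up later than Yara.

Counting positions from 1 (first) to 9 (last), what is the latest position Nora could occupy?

Nora must come before Rosa — 1 guest forced after them.
Everything else can be placed before Nora in some valid order, so Nora can sit as late as position 9 − 1 = 8.

8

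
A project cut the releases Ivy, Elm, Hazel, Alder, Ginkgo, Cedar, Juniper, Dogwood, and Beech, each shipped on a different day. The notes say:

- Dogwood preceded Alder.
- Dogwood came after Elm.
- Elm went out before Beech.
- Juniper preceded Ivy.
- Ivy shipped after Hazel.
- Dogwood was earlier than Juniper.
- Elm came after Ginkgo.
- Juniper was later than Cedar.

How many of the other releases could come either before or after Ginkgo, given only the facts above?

Forced after Ginkgo: Alder, Beech, Dogwood, Elm, Ivy, and Juniper.
That leaves Cedar and Hazel with no forced order relative to Ginkgo — 2.

2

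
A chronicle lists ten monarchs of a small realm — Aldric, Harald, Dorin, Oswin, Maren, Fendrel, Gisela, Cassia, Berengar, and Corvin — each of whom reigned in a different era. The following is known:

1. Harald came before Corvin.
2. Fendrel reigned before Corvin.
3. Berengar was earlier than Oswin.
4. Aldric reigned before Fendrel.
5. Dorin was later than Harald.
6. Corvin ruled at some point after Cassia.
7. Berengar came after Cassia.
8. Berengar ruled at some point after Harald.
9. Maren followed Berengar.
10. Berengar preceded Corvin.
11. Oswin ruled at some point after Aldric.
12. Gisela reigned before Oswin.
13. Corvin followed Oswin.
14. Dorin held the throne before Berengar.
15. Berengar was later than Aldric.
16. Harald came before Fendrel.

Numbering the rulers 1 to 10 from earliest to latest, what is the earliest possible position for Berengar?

5

Aldric, Cassia, Dorin, and Harald must all come before Berengar — 4 forced predecessors.
Nothing else is forced ahead of Berengar, so their earliest slot is position 4 + 1 = 5.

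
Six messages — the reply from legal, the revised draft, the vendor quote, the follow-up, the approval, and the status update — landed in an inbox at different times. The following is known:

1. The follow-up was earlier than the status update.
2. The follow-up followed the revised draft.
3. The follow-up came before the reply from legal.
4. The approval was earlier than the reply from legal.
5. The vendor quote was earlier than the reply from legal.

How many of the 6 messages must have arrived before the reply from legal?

Directly stated before the reply from legal: the approval, the follow-up, and the vendor quote.
The revised draft reaches the reply from legal via the revised draft → the follow-up → the reply from legal.
No chain forces the status update ahead of the reply from legal.
That's the approval, the follow-up, the revised draft, and the vendor quote — 4 in all.

4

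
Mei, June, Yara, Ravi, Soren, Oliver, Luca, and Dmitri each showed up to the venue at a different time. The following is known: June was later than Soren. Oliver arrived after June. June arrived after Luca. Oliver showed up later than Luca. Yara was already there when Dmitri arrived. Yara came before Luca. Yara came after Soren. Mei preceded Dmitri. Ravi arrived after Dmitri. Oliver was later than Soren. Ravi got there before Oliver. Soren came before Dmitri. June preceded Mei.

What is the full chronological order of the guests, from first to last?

Soren, Yara, Luca, June, Mei, Dmitri, Ravi, Oliver

The constraints fix every adjacent pair, so only one ordering works:
Soren → Yara → Luca → June → Mei → Dmitri → Ravi → Oliver.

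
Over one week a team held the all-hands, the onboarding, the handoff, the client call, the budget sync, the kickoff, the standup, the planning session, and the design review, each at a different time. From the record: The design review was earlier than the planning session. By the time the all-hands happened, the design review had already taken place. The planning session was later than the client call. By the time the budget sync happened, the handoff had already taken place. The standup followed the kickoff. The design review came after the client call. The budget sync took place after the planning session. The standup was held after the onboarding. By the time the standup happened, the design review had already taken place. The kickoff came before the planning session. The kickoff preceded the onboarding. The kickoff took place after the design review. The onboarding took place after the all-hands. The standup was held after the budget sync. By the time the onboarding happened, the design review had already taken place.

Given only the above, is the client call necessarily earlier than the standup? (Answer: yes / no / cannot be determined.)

yes

Chain the constraints: the client call → the design review → the standup. Each link is directly stated, so the client call comes before the standup.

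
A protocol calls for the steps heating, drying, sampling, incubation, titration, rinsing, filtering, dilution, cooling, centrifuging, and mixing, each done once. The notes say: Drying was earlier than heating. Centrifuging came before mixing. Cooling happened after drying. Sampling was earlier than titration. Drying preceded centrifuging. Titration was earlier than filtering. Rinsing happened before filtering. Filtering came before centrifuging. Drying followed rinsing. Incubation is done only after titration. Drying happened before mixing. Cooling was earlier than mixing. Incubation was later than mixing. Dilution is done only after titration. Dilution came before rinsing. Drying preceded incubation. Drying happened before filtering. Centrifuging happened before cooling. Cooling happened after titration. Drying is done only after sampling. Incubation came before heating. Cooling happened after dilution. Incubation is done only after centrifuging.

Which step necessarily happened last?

Every other step has a chain of constraints placing it before heating, so heating is last.

heating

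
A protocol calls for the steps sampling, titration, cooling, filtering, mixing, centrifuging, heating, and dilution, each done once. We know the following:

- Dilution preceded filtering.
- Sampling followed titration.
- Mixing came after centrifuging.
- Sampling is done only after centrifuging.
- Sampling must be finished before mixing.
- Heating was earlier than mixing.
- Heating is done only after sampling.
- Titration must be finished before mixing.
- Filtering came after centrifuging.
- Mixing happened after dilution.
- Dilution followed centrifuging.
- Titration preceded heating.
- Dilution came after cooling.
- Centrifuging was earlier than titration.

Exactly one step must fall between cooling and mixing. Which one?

Tracing the constraints gives cooling → dilution → mixing, so dilution sits after cooling and before mixing.
No other step is forced both after cooling and before mixing.

dilution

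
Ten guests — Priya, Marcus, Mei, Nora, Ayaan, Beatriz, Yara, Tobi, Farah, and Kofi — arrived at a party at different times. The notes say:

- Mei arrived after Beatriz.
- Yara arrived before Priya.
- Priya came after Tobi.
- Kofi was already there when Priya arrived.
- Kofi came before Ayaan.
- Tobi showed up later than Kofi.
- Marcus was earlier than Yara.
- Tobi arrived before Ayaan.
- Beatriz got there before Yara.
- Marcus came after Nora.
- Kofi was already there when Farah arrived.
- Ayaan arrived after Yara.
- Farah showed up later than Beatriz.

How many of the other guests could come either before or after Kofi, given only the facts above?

5

Forced after Kofi: Ayaan, Farah, Priya, and Tobi.
That leaves Beatriz, Marcus, Mei, Nora, and Yara with no forced order relative to Kofi — 5.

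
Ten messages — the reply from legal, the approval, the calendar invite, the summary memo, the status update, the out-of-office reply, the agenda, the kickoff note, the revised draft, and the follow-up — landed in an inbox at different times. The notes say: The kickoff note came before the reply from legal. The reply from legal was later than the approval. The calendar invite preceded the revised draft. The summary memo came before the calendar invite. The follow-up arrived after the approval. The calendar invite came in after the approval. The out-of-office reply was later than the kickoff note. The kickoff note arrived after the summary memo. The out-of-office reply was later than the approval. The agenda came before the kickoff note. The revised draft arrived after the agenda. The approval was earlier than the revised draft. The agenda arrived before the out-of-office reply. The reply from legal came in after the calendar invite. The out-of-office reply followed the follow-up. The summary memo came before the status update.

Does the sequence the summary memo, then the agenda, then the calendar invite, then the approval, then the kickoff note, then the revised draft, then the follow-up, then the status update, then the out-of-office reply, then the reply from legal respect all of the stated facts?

no

The constraints require the approval before the calendar invite, but in the proposed sequence the calendar invite appears ahead of the approval. That one violation is enough.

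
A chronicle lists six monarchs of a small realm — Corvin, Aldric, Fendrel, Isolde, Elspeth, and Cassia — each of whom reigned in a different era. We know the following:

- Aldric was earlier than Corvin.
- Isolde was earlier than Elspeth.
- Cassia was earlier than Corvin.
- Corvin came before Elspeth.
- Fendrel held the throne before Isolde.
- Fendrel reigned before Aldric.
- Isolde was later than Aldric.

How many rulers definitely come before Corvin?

3

Directly stated before Corvin: Aldric and Cassia.
Fendrel reaches Corvin via Fendrel → Aldric → Corvin.
No chain forces Elspeth (or any of the others) ahead of Corvin.
That's Aldric, Cassia, and Fendrel — 3 in all.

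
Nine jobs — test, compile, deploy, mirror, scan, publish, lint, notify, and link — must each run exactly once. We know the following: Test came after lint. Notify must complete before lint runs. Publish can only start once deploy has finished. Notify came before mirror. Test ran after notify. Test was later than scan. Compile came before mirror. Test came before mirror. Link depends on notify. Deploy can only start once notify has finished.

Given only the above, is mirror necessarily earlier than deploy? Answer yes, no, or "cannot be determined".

cannot be determined

No chain of stated constraints runs from mirror to deploy, and none runs from deploy to mirror either.
So the relative order of mirror and deploy is not fixed by the given facts.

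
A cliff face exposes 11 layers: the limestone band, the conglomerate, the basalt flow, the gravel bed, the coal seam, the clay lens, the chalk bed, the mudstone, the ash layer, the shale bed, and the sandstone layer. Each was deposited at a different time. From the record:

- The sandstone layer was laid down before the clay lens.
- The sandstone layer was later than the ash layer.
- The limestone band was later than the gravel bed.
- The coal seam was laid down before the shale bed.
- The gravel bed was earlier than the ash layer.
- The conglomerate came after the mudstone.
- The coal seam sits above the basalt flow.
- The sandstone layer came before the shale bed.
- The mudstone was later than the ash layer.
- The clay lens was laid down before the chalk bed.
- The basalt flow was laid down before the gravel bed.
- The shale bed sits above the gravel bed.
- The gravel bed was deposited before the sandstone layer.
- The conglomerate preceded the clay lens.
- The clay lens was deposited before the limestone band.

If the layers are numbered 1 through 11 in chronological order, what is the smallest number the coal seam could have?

The basalt flow must come before the coal seam — 1 forced predecessor.
Nothing else is forced ahead of the coal seam, so its earliest slot is position 1 + 1 = 2.

2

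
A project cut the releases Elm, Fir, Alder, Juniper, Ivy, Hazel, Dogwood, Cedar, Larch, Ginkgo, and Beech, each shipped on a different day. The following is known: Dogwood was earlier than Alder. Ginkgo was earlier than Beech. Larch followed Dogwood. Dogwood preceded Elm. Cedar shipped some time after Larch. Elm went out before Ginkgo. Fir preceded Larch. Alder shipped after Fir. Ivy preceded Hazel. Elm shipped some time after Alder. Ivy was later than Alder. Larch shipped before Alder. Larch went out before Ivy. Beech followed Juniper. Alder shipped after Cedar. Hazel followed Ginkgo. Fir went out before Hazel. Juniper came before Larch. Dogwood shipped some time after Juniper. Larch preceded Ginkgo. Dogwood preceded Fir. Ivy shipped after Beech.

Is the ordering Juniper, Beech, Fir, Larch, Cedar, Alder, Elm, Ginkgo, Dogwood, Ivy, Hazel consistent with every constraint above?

no

The constraints require Dogwood before Elm, but in the proposed sequence Elm appears ahead of Dogwood. That one violation is enough.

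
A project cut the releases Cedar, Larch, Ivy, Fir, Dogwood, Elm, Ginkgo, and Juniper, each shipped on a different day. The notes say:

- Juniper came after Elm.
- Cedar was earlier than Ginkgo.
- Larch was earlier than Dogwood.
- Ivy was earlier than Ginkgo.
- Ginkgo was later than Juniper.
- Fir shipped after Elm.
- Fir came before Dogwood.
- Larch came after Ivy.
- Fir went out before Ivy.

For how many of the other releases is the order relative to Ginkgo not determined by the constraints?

Forced before Ginkgo: Cedar, Elm, Fir, Ivy, and Juniper.
That leaves Dogwood and Larch with no forced order relative to Ginkgo — 2.

2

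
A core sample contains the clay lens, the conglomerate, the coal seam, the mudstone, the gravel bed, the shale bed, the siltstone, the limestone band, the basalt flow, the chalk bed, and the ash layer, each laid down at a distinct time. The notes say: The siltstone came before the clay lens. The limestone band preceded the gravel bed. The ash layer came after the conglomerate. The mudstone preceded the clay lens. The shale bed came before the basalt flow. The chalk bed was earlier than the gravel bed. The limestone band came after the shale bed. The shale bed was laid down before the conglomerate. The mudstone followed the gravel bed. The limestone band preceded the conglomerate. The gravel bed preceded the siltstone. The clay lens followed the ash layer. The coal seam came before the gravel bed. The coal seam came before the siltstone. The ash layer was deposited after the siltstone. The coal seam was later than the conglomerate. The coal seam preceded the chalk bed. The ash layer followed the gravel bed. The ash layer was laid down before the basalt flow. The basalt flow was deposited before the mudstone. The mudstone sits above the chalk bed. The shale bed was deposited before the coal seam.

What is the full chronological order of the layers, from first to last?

the shale bed, the limestone band, the conglomerate, the coal seam, the chalk bed, the gravel bed, the siltstone, the ash layer, the basalt flow, the mudstone, the clay lens

The constraints fix every adjacent pair, so only one ordering works:
the shale bed → the limestone band → the conglomerate → the coal seam → the chalk bed → the gravel bed → the siltstone → the ash layer → the basalt flow → the mudstone → the clay lens.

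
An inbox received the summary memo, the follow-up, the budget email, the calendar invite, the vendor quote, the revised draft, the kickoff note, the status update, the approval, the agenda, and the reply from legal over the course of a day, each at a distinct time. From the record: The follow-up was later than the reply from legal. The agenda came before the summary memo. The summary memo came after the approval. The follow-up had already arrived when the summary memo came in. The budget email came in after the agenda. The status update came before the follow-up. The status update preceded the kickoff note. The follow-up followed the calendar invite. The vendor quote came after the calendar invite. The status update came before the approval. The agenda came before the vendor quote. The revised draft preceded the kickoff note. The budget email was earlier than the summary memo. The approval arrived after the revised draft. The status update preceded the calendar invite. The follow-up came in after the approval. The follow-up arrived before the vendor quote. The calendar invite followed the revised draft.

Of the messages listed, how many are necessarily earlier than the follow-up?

Directly stated before the follow-up: the approval, the calendar invite, the reply from legal, and the status update.
The revised draft reaches the follow-up via the revised draft → the calendar invite → the follow-up.
That's the approval, the calendar invite, the reply from legal, the revised draft, and the status update — 5 in all.

5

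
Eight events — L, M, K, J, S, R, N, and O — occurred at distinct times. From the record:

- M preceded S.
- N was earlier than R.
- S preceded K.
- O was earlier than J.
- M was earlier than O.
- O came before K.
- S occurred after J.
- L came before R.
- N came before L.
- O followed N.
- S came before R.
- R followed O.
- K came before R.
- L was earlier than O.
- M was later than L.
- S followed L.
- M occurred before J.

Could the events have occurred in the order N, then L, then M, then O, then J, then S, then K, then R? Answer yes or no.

Check each stated constraint against the proposed order — e.g. L is ahead of R; N is ahead of R. Every pair is in the required order; nothing is violated.

yes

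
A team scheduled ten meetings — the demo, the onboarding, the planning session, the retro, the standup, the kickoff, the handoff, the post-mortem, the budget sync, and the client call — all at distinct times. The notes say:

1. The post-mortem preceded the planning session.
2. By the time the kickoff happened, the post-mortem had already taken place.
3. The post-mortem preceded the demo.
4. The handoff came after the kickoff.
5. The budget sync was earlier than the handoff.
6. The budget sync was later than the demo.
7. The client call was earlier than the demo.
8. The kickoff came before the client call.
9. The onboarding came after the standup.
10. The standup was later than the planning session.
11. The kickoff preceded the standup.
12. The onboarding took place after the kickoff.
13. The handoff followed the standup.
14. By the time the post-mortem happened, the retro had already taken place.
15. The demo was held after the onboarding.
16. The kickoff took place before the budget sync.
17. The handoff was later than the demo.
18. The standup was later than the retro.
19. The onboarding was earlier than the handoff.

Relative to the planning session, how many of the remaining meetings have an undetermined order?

2

Forced before the planning session: the post-mortem and the retro; forced after the planning session: the budget sync, the demo, the handoff, the onboarding, and the standup.
That leaves the client call and the kickoff with no forced order relative to the planning session — 2.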